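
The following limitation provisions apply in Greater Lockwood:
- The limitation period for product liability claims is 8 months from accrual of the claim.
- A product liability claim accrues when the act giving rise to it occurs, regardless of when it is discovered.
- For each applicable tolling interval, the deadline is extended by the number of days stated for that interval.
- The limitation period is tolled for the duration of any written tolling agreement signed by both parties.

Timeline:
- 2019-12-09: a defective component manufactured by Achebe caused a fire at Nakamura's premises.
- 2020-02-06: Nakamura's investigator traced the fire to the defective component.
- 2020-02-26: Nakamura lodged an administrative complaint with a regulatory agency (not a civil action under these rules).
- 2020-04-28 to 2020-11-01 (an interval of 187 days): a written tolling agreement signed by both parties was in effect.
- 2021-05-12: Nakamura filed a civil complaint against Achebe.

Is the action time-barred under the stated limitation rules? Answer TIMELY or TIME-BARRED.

TIME-BARRED

The claim accrued on 2019-12-09, when the wrongful act occurred; under the stated occurrence rule the 2020-02-06 discovery does not delay accrual.
8 months from 2019-12-09 is 2020-08-09.
Because the written tolling agreement ran from 2020-04-28 to 2020-11-01, the deadline is extended by 187 days to 2021-02-12.
The other events in the timeline have no effect on the limitation period under the stated rules.
Filing on 2021-05-12 missed the 2021-02-12 deadline — the action is time-barred.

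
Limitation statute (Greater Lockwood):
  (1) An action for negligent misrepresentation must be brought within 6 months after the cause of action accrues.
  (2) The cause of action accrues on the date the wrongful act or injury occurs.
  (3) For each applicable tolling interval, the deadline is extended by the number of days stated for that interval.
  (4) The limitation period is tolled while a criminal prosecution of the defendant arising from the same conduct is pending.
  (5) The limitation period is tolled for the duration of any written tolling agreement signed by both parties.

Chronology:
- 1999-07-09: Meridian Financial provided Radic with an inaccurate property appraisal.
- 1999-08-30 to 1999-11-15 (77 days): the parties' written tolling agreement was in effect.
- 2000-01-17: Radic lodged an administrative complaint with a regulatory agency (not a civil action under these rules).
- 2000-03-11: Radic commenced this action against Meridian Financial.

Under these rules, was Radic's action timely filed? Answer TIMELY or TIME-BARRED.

TIMELY

The limitation period began to run on 1999-07-09.
The untolled deadline — 6 months after 1999-07-09 — is 2000-01-09.
The written tolling agreement from 1999-08-30 to 1999-11-15 tolled the period for 77 days, extending the deadline to 2000-03-26.
None of the other events listed affects the running of the period under the stated rules.
Radic filed on 2000-03-11, before the 2000-03-26 deadline, so the action is timely.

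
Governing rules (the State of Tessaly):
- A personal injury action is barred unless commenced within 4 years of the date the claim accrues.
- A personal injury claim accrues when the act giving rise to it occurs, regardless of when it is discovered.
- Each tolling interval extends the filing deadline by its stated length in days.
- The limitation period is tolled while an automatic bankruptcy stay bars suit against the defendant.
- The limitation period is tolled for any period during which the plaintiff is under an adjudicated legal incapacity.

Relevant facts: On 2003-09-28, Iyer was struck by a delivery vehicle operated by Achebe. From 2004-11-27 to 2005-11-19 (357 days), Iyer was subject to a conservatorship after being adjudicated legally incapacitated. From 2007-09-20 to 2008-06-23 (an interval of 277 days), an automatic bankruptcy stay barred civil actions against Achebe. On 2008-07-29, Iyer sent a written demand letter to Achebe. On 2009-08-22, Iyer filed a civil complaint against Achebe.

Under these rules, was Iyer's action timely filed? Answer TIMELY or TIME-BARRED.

TIME-BARRED

The claim accrued on 2003-09-28, when the wrongful act occurred.
The untolled deadline — 4 years after 2003-09-28 — is 2007-09-28.
The plaintiff's legal incapacity from 2004-11-27 to 2005-11-19 tolled the period for 357 days, extending the deadline to 2008-09-19.
The period was tolled for 277 days by the automatic bankruptcy stay (2007-09-20 to 2008-06-23), pushing the deadline to 2009-06-23.
The other events in the timeline have no effect on the limitation period under the stated rules.
Iyer filed on 2009-08-22, after the 2009-06-23 deadline, so the action is time-barred.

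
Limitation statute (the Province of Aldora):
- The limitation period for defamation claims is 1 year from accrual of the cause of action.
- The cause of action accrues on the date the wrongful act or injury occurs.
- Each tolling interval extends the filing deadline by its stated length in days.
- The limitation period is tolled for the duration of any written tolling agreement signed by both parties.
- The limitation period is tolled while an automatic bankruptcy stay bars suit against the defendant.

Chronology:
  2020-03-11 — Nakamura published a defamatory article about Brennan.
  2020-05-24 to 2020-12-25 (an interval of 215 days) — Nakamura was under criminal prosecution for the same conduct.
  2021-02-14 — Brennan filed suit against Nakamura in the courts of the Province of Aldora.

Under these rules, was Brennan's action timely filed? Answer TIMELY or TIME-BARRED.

The cause of action accrued on 2020-03-11, the date of the act.
The untolled deadline — 1 year after 2020-03-11 — is 2021-03-11.
No stated provision tolls the period for a criminal prosecution, so the interval from 2020-05-24 to 2020-12-25 has no effect on the deadline.
Filing on 2021-02-14 beat the 2021-03-11 deadline — the action is timely.

TIMELY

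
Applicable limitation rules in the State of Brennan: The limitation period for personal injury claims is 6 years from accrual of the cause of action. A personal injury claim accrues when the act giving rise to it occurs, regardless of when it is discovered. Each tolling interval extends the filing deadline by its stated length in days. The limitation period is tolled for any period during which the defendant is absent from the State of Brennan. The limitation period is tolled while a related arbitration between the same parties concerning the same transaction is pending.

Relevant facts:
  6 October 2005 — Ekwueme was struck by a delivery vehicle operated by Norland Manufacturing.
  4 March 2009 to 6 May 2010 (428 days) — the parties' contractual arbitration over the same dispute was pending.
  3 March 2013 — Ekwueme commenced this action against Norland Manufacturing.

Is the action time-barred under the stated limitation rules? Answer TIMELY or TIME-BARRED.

The limitation period began to run on 6 October 2005.
Adding the 6 years base period to 6 October 2005 gives a deadline of 6 October 2011, before any tolling.
Because the pending related arbitration ran from 4 March 2009 to 6 May 2010, the deadline is extended by 428 days to 7 December 2012.
The 3 March 2013 filing falls after the 7 December 2012 deadline; the claim is time-barred.

TIME-BARRED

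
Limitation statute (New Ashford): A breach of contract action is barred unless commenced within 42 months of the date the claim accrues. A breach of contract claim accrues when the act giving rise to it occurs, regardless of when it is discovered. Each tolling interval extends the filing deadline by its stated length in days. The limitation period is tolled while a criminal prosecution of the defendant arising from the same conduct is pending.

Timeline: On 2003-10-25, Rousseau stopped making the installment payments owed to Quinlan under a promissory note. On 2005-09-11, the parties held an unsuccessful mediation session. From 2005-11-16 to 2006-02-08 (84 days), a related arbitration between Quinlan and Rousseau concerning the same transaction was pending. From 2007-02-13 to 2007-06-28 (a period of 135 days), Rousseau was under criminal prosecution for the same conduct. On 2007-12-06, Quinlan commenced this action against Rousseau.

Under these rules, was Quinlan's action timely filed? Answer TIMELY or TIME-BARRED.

TIME-BARRED

The claim accrued on 2003-10-25, when the wrongful act occurred.
42 months from 2003-10-25 is 2007-04-25.
Because the pending criminal prosecution ran from 2007-02-13 to 2007-06-28, the deadline is extended by 135 days to 2007-09-07.
No stated provision tolls the period for a pending arbitration, so the interval from 2005-11-16 to 2006-02-08 has no effect on the deadline.
None of the other events listed affects the running of the period under the stated rules.
Quinlan filed on 2007-12-06, after the 2007-09-07 deadline, so the action is time-barred.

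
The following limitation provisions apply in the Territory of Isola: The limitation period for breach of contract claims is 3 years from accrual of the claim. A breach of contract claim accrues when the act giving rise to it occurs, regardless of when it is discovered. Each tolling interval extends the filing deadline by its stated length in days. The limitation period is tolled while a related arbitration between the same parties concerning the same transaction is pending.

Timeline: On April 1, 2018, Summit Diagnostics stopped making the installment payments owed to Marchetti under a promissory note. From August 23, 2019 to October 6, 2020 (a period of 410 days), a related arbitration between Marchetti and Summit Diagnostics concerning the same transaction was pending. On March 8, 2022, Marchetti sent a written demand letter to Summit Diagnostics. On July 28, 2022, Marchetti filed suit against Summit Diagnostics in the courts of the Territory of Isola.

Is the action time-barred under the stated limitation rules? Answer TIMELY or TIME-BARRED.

TIME-BARRED

The claim accrued on April 1, 2018, when the wrongful act occurred.
Adding the 3 years base period to April 1, 2018 gives a deadline of April 1, 2021, before any tolling.
The pending related arbitration from August 23, 2019 to October 6, 2020 tolled the period for 410 days, extending the deadline to May 16, 2022.
The other events in the timeline have no effect on the limitation period under the stated rules.
Marchetti filed on July 28, 2022, after the May 16, 2022 deadline, so the action is time-barred.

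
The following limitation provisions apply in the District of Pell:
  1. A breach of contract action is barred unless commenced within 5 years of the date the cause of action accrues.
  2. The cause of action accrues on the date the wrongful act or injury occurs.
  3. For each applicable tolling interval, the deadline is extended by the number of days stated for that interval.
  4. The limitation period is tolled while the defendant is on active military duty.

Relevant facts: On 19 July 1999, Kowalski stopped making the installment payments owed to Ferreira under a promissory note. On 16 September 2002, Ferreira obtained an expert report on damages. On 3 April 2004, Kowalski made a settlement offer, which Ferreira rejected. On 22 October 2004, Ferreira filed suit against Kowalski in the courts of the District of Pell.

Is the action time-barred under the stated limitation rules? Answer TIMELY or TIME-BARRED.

TIME-BARRED

The cause of action accrued on 19 July 1999, the date of the act.
Adding the 5 years base period to 19 July 1999 gives a deadline of 19 July 2004, before any tolling.
Nothing else in the chronology tolls or restarts the period.
Filing on 22 October 2004 missed the 19 July 2004 deadline — the action is time-barred.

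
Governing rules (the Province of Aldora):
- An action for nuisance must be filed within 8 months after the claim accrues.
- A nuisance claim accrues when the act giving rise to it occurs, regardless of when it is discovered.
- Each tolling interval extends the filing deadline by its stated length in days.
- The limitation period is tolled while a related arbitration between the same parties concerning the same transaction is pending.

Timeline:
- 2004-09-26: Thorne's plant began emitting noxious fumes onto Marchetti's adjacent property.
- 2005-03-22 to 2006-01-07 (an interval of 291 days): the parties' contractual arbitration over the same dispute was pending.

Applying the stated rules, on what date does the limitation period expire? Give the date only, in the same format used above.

2006-03-13

The claim accrued on 2004-09-26, when the wrongful act occurred.
Adding the 8 months base period to 2004-09-26 gives a deadline of 2005-05-26, before any tolling.
The pending related arbitration from 2005-03-22 to 2006-01-07 tolled the period for 291 days, extending the deadline to 2006-03-13.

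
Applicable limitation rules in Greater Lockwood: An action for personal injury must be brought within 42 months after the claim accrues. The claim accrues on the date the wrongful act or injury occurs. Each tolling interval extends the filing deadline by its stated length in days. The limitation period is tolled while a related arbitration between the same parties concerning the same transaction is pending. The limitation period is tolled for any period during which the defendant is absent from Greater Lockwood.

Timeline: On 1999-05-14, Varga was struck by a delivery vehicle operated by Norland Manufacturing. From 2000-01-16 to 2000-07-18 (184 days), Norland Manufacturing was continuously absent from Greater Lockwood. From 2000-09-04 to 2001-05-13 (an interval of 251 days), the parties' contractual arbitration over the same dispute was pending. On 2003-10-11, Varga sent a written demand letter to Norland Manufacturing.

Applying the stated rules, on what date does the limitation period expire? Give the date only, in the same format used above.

The claim accrued on 1999-05-14, the date of the act.
Adding the 42 months base period to 1999-05-14 gives a deadline of 2002-11-14, before any tolling.
The period was tolled for 184 days by the defendant's absence from the jurisdiction (2000-01-16 to 2000-07-18), pushing the deadline to 2003-05-17.
Because the pending related arbitration ran from 2000-09-04 to 2001-05-13, the deadline is extended by 251 days to 2004-01-23.
The other events in the timeline have no effect on the limitation period under the stated rules.

2004-01-23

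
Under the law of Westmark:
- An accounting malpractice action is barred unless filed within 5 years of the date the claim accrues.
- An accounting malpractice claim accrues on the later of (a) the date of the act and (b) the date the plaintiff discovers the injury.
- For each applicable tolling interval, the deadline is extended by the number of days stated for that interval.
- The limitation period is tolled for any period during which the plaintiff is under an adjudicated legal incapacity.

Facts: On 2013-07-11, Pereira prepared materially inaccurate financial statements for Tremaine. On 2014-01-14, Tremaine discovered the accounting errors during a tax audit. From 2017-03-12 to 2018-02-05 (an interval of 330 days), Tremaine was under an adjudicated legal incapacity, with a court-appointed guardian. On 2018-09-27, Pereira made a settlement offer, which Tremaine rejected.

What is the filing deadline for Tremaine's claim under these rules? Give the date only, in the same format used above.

2019-12-10

The claim accrued on 2014-01-14 — the later of the 2013-07-11 act and the 2014-01-14 discovery.
The untolled deadline — 5 years after 2014-01-14 — is 2019-01-14.
The plaintiff's legal incapacity from 2017-03-12 to 2018-02-05 tolled the period for 330 days, extending the deadline to 2019-12-10.
Nothing else in the chronology tolls or restarts the period.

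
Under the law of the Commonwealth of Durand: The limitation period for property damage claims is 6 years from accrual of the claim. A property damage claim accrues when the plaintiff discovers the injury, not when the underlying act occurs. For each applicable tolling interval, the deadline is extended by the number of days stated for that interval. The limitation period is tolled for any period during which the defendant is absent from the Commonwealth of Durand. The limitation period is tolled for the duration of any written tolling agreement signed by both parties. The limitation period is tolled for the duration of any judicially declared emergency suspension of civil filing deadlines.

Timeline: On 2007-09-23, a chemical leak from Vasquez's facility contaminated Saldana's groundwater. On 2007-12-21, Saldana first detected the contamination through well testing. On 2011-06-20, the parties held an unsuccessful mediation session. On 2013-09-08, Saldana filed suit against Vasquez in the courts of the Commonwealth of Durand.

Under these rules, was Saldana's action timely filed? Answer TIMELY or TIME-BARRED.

Under the discovery rule, the claim accrued on 2007-12-21, when Saldana discovered the injury — not on the 2007-09-23 date of the underlying act.
The untolled deadline — 6 years after 2007-12-21 — is 2013-12-21.
The other events in the timeline have no effect on the limitation period under the stated rules.
Saldana filed on 2013-09-08, before the 2013-12-21 deadline, so the action is timely.

TIMELY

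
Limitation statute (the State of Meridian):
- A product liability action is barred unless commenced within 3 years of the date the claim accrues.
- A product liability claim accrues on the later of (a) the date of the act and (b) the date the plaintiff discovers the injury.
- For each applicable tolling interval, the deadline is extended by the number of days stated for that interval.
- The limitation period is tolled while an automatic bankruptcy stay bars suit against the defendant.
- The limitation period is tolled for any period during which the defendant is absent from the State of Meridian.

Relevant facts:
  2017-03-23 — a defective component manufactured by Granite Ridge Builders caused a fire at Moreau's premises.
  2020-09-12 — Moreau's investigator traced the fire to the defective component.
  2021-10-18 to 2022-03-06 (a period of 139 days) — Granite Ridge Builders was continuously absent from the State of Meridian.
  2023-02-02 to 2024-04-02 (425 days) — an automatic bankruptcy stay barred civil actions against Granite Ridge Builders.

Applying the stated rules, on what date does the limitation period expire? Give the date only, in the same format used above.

2025-03-29

Because discovery on 2020-09-12 post-dates the 2017-03-23 act, accrual under the later-of rule falls on 2020-09-12.
3 years from 2020-09-12 is 2023-09-12.
Because the defendant's absence from the jurisdiction ran from 2021-10-18 to 2022-03-06, the deadline is extended by 139 days to 2024-01-29.
The period was tolled for 425 days by the automatic bankruptcy stay (2023-02-02 to 2024-04-02), pushing the deadline to 2025-03-29.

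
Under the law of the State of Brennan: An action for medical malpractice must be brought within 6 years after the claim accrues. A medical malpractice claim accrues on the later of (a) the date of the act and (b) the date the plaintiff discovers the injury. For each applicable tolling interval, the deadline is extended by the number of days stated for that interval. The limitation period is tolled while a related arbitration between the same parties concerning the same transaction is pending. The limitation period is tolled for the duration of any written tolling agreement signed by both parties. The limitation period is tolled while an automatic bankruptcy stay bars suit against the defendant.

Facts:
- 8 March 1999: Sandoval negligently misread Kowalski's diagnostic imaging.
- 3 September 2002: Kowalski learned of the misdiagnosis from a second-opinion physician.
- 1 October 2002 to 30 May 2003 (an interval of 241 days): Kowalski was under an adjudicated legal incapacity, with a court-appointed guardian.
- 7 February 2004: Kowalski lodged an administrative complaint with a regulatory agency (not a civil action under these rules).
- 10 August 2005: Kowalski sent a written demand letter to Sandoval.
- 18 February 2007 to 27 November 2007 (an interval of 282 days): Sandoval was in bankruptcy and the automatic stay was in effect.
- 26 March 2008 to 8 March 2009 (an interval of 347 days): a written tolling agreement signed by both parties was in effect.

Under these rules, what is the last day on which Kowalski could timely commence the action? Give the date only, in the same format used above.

25 May 2010

The claim accrued on 3 September 2002 — the later of the 8 March 1999 act and the 3 September 2002 discovery.
Adding the 6 years base period to 3 September 2002 gives a deadline of 3 September 2008, before any tolling.
Because the automatic bankruptcy stay ran from 18 February 2007 to 27 November 2007, the deadline is extended by 282 days to 12 June 2009.
The period was tolled for 347 days by the written tolling agreement (26 March 2008 to 8 March 2009), pushing the deadline to 25 May 2010.
The plaintiff's legal incapacity from 1 October 2002 to 30 May 2003 does not toll the period, because no stated rule makes the plaintiff's incapacity a tolling event.
The other events in the timeline have no effect on the limitation period under the stated rules.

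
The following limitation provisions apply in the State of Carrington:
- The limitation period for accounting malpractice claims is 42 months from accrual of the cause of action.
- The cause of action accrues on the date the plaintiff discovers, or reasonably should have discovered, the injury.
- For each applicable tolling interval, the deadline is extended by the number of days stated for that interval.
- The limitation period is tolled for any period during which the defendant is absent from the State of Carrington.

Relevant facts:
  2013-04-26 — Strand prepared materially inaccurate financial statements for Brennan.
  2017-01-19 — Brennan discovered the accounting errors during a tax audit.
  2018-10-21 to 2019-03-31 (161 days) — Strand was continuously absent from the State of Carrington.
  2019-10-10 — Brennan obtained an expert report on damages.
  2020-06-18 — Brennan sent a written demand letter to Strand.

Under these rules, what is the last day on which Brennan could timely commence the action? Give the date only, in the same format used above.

2020-12-27

Under the discovery rule, the claim accrued on 2017-01-19, when Brennan discovered the injury — not on the 2013-04-26 date of the underlying act.
Adding the 42 months base period to 2017-01-19 gives a deadline of 2020-07-19, before any tolling.
The defendant's absence from the jurisdiction from 2018-10-21 to 2019-03-31 tolled the period for 161 days, extending the deadline to 2020-12-27.
None of the other events listed affects the running of the period under the stated rules.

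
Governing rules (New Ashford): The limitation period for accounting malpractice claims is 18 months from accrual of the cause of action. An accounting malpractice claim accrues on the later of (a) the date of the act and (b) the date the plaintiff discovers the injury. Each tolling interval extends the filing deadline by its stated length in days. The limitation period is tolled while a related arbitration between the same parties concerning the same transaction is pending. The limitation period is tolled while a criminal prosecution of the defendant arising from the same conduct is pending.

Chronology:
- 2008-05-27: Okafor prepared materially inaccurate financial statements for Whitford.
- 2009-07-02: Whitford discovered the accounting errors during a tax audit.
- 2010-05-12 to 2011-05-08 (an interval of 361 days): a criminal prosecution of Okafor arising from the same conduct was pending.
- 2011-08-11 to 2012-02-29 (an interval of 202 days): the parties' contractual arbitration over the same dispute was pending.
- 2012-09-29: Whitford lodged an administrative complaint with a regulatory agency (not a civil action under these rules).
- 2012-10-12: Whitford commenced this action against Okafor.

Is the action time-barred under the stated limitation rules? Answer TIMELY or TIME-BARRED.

The claim accrued on 2009-07-02 — the later of the 2008-05-27 act and the 2009-07-02 discovery.
Adding the 18 months base period to 2009-07-02 gives a deadline of 2011-01-02, before any tolling.
The pending criminal prosecution from 2010-05-12 to 2011-05-08 tolled the period for 361 days, extending the deadline to 2011-12-29.
The pending related arbitration from 2011-08-11 to 2012-02-29 tolled the period for 202 days, extending the deadline to 2012-07-18.
None of the other events listed affects the running of the period under the stated rules.
Whitford filed on 2012-10-12, after the 2012-07-18 deadline, so the action is time-barred.

TIME-BARRED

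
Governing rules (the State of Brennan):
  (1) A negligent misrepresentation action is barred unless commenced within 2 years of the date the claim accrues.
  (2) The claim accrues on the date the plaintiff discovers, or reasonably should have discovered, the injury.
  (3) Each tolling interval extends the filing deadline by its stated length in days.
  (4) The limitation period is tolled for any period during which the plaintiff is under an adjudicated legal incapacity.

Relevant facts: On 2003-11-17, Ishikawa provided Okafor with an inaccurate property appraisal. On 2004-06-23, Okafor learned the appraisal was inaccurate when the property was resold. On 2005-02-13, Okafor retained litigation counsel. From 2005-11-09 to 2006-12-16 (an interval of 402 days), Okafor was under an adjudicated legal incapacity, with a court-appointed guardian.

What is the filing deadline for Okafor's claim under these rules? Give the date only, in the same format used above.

Accrual is tied to discovery, so the period began on 2004-06-23 rather than on 2003-11-17 when the act occurred.
2 years from 2004-06-23 is 2006-06-23.
The plaintiff's legal incapacity from 2005-11-09 to 2006-12-16 tolled the period for 402 days, extending the deadline to 2007-07-30.
None of the other events listed affects the running of the period under the stated rules.

2007-07-30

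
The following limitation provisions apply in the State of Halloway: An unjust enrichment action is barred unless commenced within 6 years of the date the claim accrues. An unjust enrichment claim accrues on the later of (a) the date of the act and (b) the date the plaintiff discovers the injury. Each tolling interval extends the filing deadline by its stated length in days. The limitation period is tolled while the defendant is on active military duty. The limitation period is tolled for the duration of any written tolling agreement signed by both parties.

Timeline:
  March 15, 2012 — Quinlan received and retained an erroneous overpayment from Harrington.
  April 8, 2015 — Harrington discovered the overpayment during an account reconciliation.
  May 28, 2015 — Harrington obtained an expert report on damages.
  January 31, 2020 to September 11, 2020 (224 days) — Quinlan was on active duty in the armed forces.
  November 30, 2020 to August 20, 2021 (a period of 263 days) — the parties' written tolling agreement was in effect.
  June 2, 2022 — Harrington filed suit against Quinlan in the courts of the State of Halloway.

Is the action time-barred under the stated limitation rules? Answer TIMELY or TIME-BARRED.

Because discovery on April 8, 2015 post-dates the March 15, 2012 act, accrual under the later-of rule falls on April 8, 2015.
6 years from April 8, 2015 is April 8, 2021.
The defendant's active military service from January 31, 2020 to September 11, 2020 tolled the period for 224 days, extending the deadline to November 18, 2021.
Because the written tolling agreement ran from November 30, 2020 to August 20, 2021, the deadline is extended by 263 days to August 8, 2022.
Nothing else in the chronology tolls or restarts the period.
The June 2, 2022 filing precedes the August 8, 2022 deadline; the claim is timely.

TIMELY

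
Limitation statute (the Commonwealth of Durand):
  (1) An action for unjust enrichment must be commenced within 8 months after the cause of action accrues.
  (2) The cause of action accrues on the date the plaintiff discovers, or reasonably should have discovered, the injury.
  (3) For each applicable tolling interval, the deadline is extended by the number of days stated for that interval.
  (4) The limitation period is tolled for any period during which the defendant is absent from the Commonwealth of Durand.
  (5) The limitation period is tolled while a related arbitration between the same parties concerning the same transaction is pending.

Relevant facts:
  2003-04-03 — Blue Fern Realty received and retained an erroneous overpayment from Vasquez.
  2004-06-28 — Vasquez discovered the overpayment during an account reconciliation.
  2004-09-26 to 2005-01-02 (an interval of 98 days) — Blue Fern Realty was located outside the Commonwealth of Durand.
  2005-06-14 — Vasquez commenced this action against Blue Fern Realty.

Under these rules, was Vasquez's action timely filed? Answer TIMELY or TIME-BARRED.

Under the discovery rule, the claim accrued on 2004-06-28, when Vasquez discovered the injury — not on the 2003-04-03 date of the underlying act.
The untolled deadline — 8 months after 2004-06-28 — is 2005-02-28.
Because the defendant's absence from the jurisdiction ran from 2004-09-26 to 2005-01-02, the deadline is extended by 98 days to 2005-06-06.
The 2005-06-14 filing falls after the 2005-06-06 deadline; the claim is time-barred.

TIME-BARRED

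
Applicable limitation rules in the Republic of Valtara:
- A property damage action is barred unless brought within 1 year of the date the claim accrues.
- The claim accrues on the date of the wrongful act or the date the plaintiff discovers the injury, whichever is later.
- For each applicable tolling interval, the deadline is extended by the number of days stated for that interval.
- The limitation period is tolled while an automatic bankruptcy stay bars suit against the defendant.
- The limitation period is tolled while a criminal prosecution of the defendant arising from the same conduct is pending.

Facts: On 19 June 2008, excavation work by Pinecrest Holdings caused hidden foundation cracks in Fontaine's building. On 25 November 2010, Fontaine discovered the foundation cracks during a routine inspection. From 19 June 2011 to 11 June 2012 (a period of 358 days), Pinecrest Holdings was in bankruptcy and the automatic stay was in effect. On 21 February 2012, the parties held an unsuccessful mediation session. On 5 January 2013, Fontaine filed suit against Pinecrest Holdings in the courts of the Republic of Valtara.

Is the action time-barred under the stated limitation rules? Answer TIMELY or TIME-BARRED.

TIME-BARRED

Taking the later of the act (19 June 2008) and discovery (25 November 2010), the claim accrued on 25 November 2010.
1 year from 25 November 2010 is 25 November 2011.
The automatic bankruptcy stay from 19 June 2011 to 11 June 2012 tolled the period for 358 days, extending the deadline to 17 November 2012.
None of the other events listed affects the running of the period under the stated rules.
Filing on 5 January 2013 missed the 17 November 2012 deadline — the action is time-barred.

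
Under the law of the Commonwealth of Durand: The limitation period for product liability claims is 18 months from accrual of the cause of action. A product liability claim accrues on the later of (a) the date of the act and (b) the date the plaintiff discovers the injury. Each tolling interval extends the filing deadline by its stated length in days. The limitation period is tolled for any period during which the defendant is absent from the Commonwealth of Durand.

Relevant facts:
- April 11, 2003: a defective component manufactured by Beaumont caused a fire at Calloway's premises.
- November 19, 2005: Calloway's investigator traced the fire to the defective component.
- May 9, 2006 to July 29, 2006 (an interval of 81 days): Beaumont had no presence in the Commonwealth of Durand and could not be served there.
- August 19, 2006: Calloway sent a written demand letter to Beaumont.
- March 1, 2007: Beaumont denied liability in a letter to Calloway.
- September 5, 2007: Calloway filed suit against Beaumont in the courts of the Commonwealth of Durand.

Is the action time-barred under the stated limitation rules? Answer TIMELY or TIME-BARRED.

TIME-BARRED

Because discovery on November 19, 2005 post-dates the April 11, 2003 act, accrual under the later-of rule falls on November 19, 2005.
18 months from November 19, 2005 is May 19, 2007.
The defendant's absence from the jurisdiction from May 9, 2006 to July 29, 2006 tolled the period for 81 days, extending the deadline to August 8, 2007.
Nothing else in the chronology tolls or restarts the period.
The September 5, 2007 filing falls after the August 8, 2007 deadline; the claim is time-barred.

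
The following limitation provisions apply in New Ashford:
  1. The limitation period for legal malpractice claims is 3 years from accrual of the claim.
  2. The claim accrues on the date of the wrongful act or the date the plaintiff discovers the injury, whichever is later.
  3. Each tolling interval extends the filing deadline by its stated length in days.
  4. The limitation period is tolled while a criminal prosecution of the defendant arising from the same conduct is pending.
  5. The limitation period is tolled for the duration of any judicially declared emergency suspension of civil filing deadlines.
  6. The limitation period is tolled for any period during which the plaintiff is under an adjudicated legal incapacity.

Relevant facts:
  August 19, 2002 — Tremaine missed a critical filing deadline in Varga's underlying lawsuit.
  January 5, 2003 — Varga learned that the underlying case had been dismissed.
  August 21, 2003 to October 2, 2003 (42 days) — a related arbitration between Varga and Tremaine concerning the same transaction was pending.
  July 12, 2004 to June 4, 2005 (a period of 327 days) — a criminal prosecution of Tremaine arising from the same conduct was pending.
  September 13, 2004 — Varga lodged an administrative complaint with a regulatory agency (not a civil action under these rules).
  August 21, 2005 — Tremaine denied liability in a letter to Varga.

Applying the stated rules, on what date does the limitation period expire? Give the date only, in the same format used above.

The claim accrued on January 5, 2003 — the later of the August 19, 2002 act and the January 5, 2003 discovery.
Adding the 3 years base period to January 5, 2003 gives a deadline of January 5, 2006, before any tolling.
The period was tolled for 327 days by the pending criminal prosecution (July 12, 2004 to June 4, 2005), pushing the deadline to November 28, 2006.
The pending related arbitration from August 21, 2003 to October 2, 2003 does not toll the period, because no stated rule makes a pending arbitration a tolling event.
None of the other events listed affects the running of the period under the stated rules.

November 28, 2006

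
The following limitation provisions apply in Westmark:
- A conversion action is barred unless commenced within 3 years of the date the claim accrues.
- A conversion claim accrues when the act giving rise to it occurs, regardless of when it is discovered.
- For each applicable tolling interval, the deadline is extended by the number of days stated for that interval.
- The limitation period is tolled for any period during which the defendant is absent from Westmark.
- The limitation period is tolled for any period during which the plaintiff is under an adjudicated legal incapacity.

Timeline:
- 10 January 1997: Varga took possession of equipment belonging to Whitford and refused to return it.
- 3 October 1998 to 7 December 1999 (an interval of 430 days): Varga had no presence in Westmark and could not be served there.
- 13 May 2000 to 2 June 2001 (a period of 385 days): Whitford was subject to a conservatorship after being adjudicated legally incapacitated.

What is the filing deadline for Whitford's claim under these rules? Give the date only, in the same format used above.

4 April 2002

The claim accrued on 10 January 1997, when the wrongful act occurred.
Adding the 3 years base period to 10 January 1997 gives a deadline of 10 January 2000, before any tolling.
The defendant's absence from the jurisdiction from 3 October 1998 to 7 December 1999 tolled the period for 430 days, extending the deadline to 15 March 2001.
The period was tolled for 385 days by the plaintiff's legal incapacity (13 May 2000 to 2 June 2001), pushing the deadline to 4 April 2002.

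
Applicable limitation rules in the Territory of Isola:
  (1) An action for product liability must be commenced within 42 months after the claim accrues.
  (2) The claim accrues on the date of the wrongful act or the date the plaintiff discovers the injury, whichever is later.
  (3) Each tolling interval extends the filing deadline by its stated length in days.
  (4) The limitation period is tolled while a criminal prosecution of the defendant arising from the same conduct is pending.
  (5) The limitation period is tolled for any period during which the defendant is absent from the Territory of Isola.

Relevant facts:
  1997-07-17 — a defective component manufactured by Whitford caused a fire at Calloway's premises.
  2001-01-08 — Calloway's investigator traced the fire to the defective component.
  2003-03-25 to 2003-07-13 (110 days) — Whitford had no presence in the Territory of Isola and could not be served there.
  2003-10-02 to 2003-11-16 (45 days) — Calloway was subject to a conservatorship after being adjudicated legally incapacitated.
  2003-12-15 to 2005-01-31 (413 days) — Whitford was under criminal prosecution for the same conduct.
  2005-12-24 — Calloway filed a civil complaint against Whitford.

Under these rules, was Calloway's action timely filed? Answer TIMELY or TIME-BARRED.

TIME-BARRED

Because discovery on 2001-01-08 post-dates the 1997-07-17 act, accrual under the later-of rule falls on 2001-01-08.
42 months from 2001-01-08 is 2004-07-08.
The period was tolled for 110 days by the defendant's absence from the jurisdiction (2003-03-25 to 2003-07-13), pushing the deadline to 2004-10-26.
Because the pending criminal prosecution ran from 2003-12-15 to 2005-01-31, the deadline is extended by 413 days to 2005-12-13.
The plaintiff's legal incapacity from 2003-10-02 to 2003-11-16 does not toll the period, because no stated rule makes the plaintiff's incapacity a tolling event.
Filing on 2005-12-24 missed the 2005-12-13 deadline — the action is time-barred.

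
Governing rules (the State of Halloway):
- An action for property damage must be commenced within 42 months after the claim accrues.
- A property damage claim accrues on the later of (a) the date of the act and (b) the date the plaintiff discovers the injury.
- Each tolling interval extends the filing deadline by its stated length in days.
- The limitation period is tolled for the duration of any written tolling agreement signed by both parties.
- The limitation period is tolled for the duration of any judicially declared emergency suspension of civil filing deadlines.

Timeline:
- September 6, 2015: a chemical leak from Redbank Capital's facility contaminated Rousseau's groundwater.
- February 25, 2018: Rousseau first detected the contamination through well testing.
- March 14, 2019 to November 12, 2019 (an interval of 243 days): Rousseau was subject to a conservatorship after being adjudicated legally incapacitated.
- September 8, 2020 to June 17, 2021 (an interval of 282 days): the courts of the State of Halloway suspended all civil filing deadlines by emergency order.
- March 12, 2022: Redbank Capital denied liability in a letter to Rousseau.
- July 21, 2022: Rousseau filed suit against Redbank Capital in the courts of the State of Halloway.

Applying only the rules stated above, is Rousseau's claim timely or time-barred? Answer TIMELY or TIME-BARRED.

TIME-BARRED

The claim accrued on February 25, 2018 — the later of the September 6, 2015 act and the February 25, 2018 discovery.
42 months from February 25, 2018 is August 25, 2021.
The period was tolled for 282 days by the emergency suspension of filing deadlines (September 8, 2020 to June 17, 2021), pushing the deadline to June 3, 2022.
No stated provision tolls the period for the plaintiff's incapacity, so the interval from March 14, 2019 to November 12, 2019 has no effect on the deadline.
The other events in the timeline have no effect on the limitation period under the stated rules.
Rousseau filed on July 21, 2022, after the June 3, 2022 deadline, so the action is time-barred.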